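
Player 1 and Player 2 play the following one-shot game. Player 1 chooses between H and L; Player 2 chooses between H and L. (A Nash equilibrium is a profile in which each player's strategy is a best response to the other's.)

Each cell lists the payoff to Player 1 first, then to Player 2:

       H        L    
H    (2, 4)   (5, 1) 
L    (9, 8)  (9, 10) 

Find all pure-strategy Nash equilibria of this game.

(H, H): Player 1 prefers L (9 > 2) — not an equilibrium.
(H, L): Player 1 prefers L (9 > 5); Player 2 prefers H (4 > 1) — not an equilibrium.
(L, H): Player 2 prefers L (10 > 8) — not an equilibrium.
(L, L): Player 1 gets 9 ≥ 5 from H, and Player 2 gets 10 ≥ 8 from H — Nash equilibrium.

(L, L)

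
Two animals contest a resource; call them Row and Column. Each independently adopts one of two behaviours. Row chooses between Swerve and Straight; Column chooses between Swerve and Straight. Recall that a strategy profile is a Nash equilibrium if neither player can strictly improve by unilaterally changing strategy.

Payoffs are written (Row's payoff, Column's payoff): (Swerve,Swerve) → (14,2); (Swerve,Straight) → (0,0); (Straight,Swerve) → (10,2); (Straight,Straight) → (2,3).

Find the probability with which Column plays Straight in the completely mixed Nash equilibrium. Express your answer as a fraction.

2/3

Let y be the probability that Column plays Swerve. In a completely mixed equilibrium, Row must be indifferent between Swerve and Straight.
Row's expected payoff from Swerve is 14y; from Straight it is 10y + 2(1−y).
Setting these equal: 14y = 8y + 2, so y = 1/3.
Therefore Column plays Straight with probability 1 − 1/3 = 2/3.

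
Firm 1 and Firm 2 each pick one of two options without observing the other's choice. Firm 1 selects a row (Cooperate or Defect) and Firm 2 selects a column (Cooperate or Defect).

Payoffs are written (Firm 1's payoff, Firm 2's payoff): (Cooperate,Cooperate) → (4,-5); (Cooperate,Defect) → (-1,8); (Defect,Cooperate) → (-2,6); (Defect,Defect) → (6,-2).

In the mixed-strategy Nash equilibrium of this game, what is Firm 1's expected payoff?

First find y, the probability Firm 2 plays Cooperate, from Firm 1's indifference between Cooperate and Defect: 4y − (1−y) = −2y + 6(1−y), giving y = 7/13.
Since Firm 1 is indifferent in equilibrium, Firm 1's expected payoff equals the payoff from either row against (7/13, 6/13). Using Cooperate: 4(7/13) − (6/13) = 22/13.

22/13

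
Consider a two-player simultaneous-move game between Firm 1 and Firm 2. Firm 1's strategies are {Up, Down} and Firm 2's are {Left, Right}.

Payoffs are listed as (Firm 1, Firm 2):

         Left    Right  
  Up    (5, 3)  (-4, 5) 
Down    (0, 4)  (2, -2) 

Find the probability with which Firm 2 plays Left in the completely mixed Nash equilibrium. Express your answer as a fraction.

6/11

Let q be the probability that Firm 2 plays Left. In a completely mixed equilibrium, Firm 1 must be indifferent between Up and Down.
Firm 1's expected payoff from Up is 5q − 4(1−q); from Down it is 2(1−q).
Setting these equal: 9q − 4 = −2q + 2, so q = 6/11.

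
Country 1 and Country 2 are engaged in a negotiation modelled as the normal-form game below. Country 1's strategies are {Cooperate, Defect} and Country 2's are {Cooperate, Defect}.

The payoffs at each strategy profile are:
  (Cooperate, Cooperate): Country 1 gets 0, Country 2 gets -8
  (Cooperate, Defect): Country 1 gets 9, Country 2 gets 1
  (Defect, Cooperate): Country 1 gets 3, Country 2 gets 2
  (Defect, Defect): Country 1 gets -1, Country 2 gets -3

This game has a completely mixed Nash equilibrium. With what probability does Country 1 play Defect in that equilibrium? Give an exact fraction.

9/14

Let x be the probability that Country 1 plays Cooperate. In a completely mixed equilibrium, Country 2 must be indifferent between Cooperate and Defect.
Country 2's expected payoff from Cooperate is −8x + 2(1−x); from Defect it is x − 3(1−x).
Setting these equal: −10x + 2 = 4x − 3, so x = 5/14.
Therefore Country 1 plays Defect with probability 1 − 5/14 = 9/14.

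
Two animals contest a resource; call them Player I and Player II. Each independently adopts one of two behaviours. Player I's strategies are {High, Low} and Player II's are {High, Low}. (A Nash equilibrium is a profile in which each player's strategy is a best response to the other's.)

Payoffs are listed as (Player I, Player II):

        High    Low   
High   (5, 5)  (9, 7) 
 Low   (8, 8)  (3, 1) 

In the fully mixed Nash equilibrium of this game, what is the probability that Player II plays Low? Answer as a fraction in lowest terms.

Let c be the probability that Player II plays High. In a completely mixed equilibrium, Player I must be indifferent between High and Low.
Player I's expected payoff from High is 5c + 9(1−c); from Low it is 8c + 3(1−c).
Setting these equal: −4c + 9 = 5c + 3, so c = 2/3.
Therefore Player II plays Low with probability 1 − 2/3 = 1/3.

1/3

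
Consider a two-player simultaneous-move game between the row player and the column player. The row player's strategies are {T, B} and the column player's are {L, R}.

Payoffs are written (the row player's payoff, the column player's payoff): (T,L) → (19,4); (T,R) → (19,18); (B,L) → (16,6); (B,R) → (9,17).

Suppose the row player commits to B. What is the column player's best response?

Against B, the column player earns 6 from L and 17 from R.
So R is the best response.

R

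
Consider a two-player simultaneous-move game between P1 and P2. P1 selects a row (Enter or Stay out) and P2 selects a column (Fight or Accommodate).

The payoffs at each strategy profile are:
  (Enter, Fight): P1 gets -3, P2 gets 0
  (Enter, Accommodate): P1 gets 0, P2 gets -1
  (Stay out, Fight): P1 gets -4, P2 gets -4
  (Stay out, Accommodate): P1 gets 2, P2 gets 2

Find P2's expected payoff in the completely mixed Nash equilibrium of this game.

First find p, the probability P1 plays Enter, from P2's indifference between Fight and Accommodate: −4(1−p) = −p + 2(1−p), giving p = 6/7.
Since P2 is indifferent in equilibrium, P2's expected payoff equals the payoff from either column against (6/7, 1/7). Using Fight: −4(1/7) = -4/7.

-4/7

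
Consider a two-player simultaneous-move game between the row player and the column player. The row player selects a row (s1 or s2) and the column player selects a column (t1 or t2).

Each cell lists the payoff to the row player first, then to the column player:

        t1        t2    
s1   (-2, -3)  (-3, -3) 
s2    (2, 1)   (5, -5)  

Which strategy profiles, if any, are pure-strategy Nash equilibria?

(s1, t1): the row player prefers s2 (2 > -2) — not an equilibrium.
(s1, t2): the row player prefers s2 (5 > -3) — not an equilibrium.
(s2, t1): the row player gets 2 ≥ -2 from s1, and the column player gets 1 ≥ -5 from t2 — Nash equilibrium.
(s2, t2): the column player prefers t1 (1 > -5) — not an equilibrium.

(s2, t1)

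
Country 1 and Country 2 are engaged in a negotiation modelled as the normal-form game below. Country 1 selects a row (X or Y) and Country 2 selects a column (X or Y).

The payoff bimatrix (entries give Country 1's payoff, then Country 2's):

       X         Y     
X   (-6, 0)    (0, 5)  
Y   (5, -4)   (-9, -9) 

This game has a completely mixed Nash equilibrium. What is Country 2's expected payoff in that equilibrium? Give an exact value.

First find x, the probability Country 1 plays X, from Country 2's indifference between X and Y: −4(1−x) = 5x − 9(1−x), giving x = 1/2.
Since Country 2 is indifferent in equilibrium, Country 2's expected payoff equals the payoff from either column against (1/2, 1/2). Using X: −4(1/2) = -2.

-2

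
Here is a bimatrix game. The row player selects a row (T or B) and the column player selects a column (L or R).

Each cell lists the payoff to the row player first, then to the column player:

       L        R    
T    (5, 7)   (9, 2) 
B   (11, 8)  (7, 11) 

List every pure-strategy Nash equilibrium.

none

(T, L): the row player prefers B (11 > 5) — not an equilibrium.
(T, R): the column player prefers L (7 > 2) — not an equilibrium.
(B, L): the column player prefers R (11 > 8) — not an equilibrium.
(B, R): the row player prefers T (9 > 7) — not an equilibrium.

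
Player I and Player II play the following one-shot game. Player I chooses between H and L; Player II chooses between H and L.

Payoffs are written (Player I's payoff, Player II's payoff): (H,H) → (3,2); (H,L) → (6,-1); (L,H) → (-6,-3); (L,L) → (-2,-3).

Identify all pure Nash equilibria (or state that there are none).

(H, H)

(H, H): Player I gets 3 ≥ -6 from L, and Player II gets 2 ≥ -1 from L — Nash equilibrium.
(H, L): Player II prefers H (2 > -1) — not an equilibrium.
(L, H): Player I prefers H (3 > -6) — not an equilibrium.
(L, L): Player I prefers H (6 > -2) — not an equilibrium.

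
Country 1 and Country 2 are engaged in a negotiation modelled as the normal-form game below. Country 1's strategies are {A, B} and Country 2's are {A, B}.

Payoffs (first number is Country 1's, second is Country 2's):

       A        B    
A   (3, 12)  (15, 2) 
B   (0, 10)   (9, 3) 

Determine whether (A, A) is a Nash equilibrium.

At (A, A), Country 1 earns 3; switching to B would give 0, so Country 1 has no profitable deviation.
Country 2 earns 12; switching to B would give 2, so Country 2 has no profitable deviation.
Neither player can gain by a unilateral deviation, so this profile is a Nash equilibrium.

Yes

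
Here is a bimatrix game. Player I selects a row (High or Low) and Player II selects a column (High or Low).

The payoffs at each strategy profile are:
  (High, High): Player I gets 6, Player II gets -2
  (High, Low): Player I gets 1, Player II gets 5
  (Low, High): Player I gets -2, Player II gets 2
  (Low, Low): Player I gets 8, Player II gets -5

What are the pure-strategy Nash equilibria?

none

(High, High): Player II prefers Low (5 > -2) — not an equilibrium.
(High, Low): Player I prefers Low (8 > 1) — not an equilibrium.
(Low, High): Player I prefers High (6 > -2) — not an equilibrium.
(Low, Low): Player II prefers High (2 > -5) — not an equilibrium.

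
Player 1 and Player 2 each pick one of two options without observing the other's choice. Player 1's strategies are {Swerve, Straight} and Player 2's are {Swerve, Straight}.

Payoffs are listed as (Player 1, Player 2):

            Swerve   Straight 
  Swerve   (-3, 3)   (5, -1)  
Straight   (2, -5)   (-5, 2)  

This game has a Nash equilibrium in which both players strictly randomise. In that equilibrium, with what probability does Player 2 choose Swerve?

2/3

Let y be the probability that Player 2 plays Swerve. In a completely mixed equilibrium, Player 1 must be indifferent between Swerve and Straight.
Player 1's expected payoff from Swerve is −3y + 5(1−y); from Straight it is 2y − 5(1−y).
Setting these equal: −8y + 5 = 7y − 5, so y = 2/3.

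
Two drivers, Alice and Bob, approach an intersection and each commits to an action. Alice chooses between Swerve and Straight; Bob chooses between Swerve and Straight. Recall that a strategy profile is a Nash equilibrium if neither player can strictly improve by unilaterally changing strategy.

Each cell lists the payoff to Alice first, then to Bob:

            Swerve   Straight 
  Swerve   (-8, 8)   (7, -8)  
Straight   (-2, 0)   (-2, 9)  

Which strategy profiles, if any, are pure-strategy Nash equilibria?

none

(Swerve, Swerve): Alice prefers Straight (-2 > -8) — not an equilibrium.
(Swerve, Straight): Bob prefers Swerve (8 > -8) — not an equilibrium.
(Straight, Swerve): Bob prefers Straight (9 > 0) — not an equilibrium.
(Straight, Straight): Alice prefers Swerve (7 > -2) — not an equilibrium.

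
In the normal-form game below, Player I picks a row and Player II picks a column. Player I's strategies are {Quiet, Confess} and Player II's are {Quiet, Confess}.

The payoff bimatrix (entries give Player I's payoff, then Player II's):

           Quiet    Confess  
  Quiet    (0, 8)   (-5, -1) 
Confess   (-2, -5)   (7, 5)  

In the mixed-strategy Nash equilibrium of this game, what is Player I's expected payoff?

First find y, the probability Player II plays Quiet, from Player I's indifference between Quiet and Confess: −5(1−y) = −2y + 7(1−y), giving y = 6/7.
Since Player I is indifferent in equilibrium, Player I's expected payoff equals the payoff from either row against (6/7, 1/7). Using Quiet: −5(1/7) = -5/7.

-5/7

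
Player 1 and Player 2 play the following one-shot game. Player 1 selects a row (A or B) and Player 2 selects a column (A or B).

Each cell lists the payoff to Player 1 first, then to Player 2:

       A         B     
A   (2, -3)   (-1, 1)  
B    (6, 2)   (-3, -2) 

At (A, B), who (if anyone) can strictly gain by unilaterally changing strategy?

Neither

Player 1 at (A, B) earns -1; deviating to B yields -3 — not better.
Player 2 earns 1; deviating to A yields -3 — not better.
Neither player can strictly improve; the profile is a Nash equilibrium.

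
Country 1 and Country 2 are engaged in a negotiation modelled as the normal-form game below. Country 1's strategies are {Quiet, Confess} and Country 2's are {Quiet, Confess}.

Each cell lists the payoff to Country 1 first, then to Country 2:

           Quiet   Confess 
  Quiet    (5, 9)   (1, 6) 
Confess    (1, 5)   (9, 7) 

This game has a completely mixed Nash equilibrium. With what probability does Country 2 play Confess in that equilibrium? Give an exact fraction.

1/3

Let y be the probability that Country 2 plays Quiet. In a completely mixed equilibrium, Country 1 must be indifferent between Quiet and Confess.
Country 1's expected payoff from Quiet is 5y + (1−y); from Confess it is y + 9(1−y).
Setting these equal: 4y + 1 = −8y + 9, so y = 2/3.
Therefore Country 2 plays Confess with probability 1 − 2/3 = 1/3.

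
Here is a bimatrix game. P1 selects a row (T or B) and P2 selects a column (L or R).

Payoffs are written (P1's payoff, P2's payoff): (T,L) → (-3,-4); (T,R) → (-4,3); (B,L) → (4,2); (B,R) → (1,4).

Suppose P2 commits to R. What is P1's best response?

Against R, P1 earns -4 from T and 1 from B.
So B is the best response.

B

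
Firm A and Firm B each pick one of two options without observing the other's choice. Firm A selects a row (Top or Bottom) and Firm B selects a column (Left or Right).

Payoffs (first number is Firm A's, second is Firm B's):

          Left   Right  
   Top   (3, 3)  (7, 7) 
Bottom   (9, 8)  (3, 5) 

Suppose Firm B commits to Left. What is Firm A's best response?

Bottom

Against Left, Firm A earns 3 from Top and 9 from Bottom.
So Bottom is the best response.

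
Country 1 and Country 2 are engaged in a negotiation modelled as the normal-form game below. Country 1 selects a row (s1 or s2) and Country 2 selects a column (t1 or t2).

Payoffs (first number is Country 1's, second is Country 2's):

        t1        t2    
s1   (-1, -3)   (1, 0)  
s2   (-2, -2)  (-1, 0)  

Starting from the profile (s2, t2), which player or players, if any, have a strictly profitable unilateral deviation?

Country 1 at (s2, t2) earns -1; deviating to s1 yields 1 — a strict improvement.
Country 2 earns 0; deviating to t1 yields -2 — not better.
Only Country 1 has a strictly profitable deviation.

Country 1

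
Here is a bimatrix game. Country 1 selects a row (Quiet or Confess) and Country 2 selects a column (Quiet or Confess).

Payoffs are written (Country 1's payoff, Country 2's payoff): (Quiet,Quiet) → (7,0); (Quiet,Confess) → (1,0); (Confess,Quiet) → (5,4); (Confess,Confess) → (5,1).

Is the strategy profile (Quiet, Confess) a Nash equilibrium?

At (Quiet, Confess), Country 1 earns 1; switching to Confess would give 5, so Country 1 would deviate.
Country 2 earns 0; switching to Quiet would give 0, so Country 2 has no profitable deviation.
Since at least one player can profitably deviate, this is not a Nash equilibrium.

No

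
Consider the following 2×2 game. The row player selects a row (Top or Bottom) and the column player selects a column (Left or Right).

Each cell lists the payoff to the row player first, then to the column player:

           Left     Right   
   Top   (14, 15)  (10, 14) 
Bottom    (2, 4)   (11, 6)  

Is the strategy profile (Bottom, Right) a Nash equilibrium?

At (Bottom, Right), the row player earns 11; switching to Top would give 10, so the row player has no profitable deviation.
The column player earns 6; switching to Left would give 4, so the column player has no profitable deviation.
Neither player can gain by a unilateral deviation, so this profile is a Nash equilibrium.

Yes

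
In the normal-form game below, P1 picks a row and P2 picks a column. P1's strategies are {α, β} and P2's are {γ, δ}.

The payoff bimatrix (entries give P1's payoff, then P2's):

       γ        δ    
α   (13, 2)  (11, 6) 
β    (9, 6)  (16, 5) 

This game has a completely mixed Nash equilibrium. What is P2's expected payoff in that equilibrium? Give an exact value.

26/5

First find p, the probability P1 plays α, from P2's indifference between γ and δ: 2p + 6(1−p) = 6p + 5(1−p), giving p = 1/5.
Since P2 is indifferent in equilibrium, P2's expected payoff equals the payoff from either column against (1/5, 4/5). Using γ: 2(1/5) + 6(4/5) = 26/5.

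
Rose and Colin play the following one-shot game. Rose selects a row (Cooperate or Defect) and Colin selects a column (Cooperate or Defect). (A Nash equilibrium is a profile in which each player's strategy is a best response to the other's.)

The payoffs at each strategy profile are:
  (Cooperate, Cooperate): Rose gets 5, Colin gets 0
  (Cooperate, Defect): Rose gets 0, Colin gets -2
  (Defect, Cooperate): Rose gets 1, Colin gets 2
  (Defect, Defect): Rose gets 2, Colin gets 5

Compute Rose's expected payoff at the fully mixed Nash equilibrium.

5/3

First find y, the probability Colin plays Cooperate, from Rose's indifference between Cooperate and Defect: 5y = y + 2(1−y), giving y = 1/3.
Since Rose is indifferent in equilibrium, Rose's expected payoff equals the payoff from either row against (1/3, 2/3). Using Cooperate: 5(1/3) = 5/3.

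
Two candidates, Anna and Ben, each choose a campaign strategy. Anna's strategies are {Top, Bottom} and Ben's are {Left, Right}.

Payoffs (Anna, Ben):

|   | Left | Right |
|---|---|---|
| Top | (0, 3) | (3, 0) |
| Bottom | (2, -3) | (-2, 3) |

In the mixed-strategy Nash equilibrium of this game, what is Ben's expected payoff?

First find x, the probability Anna plays Top, from Ben's indifference between Left and Right: 3x − 3(1−x) = 3(1−x), giving x = 2/3.
Since Ben is indifferent in equilibrium, Ben's expected payoff equals the payoff from either column against (2/3, 1/3). Using Left: 3(2/3) − 3(1/3) = 1.

1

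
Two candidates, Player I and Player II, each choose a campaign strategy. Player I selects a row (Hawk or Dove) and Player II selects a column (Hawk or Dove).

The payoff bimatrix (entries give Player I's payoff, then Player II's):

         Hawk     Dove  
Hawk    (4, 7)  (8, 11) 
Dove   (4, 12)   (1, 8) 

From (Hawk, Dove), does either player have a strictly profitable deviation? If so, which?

Neither

Player I at (Hawk, Dove) earns 8; deviating to Dove yields 1 — not better.
Player II earns 11; deviating to Hawk yields 7 — not better.
Neither player can strictly improve; the profile is a Nash equilibrium.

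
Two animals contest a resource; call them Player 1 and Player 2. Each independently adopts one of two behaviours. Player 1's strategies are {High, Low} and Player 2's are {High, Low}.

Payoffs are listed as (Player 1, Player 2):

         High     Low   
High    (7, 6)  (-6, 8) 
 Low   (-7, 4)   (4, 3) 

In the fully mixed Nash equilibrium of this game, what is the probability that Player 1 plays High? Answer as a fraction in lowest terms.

Let x be the probability that Player 1 plays High. In a completely mixed equilibrium, Player 2 must be indifferent between High and Low.
Player 2's expected payoff from High is 6x + 4(1−x); from Low it is 8x + 3(1−x).
Setting these equal: 2x + 4 = 5x + 3, so x = 1/3.

1/3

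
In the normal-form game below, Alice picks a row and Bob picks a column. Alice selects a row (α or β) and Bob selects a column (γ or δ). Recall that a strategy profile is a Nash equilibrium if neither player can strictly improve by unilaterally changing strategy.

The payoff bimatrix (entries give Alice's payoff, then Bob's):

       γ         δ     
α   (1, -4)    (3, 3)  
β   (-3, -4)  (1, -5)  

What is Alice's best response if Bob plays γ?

Against γ, Alice earns 1 from α and -3 from β.
So α is the best response.

α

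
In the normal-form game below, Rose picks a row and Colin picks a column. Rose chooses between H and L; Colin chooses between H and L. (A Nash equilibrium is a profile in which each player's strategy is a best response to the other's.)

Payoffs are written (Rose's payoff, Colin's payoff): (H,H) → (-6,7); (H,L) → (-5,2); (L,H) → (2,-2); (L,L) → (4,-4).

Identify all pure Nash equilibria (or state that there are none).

(L, H)

(H, H): Rose prefers L (2 > -6) — not an equilibrium.
(H, L): Rose prefers L (4 > -5); Colin prefers H (7 > 2) — not an equilibrium.
(L, H): Rose gets 2 ≥ -6 from H, and Colin gets -2 ≥ -4 from L — Nash equilibrium.
(L, L): Colin prefers H (-2 > -4) — not an equilibrium.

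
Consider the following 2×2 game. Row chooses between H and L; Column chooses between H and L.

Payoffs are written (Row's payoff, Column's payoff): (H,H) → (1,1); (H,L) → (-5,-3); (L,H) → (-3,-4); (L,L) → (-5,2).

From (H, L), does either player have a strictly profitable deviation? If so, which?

Row at (H, L) earns -5; deviating to L yields -5 — not better.
Column earns -3; deviating to H yields 1 — a strict improvement.
Only Column has a strictly profitable deviation.

Column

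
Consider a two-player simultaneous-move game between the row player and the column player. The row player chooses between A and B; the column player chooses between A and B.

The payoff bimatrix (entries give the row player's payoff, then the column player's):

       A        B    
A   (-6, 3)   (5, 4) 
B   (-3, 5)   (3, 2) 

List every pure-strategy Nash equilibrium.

(A, B) and (B, A)

(A, A): the row player prefers B (-3 > -6); the column player prefers B (4 > 3) — not an equilibrium.
(A, B): the row player gets 5 ≥ 3 from B, and the column player gets 4 ≥ 3 from A — Nash equilibrium.
(B, A): the row player gets -3 ≥ -6 from A, and the column player gets 5 ≥ 2 from B — Nash equilibrium.
(B, B): the row player prefers A (5 > 3); the column player prefers A (5 > 2) — not an equilibrium.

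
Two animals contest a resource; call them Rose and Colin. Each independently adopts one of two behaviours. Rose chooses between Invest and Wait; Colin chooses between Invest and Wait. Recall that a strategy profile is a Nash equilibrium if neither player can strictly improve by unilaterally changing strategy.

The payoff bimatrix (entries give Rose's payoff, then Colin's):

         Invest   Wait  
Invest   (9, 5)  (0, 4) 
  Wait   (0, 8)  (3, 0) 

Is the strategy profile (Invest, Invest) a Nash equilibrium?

Yes

At (Invest, Invest), Rose earns 9; switching to Wait would give 0, so Rose has no profitable deviation.
Colin earns 5; switching to Wait would give 4, so Colin has no profitable deviation.
Neither player can gain by a unilateral deviation, so this profile is a Nash equilibrium.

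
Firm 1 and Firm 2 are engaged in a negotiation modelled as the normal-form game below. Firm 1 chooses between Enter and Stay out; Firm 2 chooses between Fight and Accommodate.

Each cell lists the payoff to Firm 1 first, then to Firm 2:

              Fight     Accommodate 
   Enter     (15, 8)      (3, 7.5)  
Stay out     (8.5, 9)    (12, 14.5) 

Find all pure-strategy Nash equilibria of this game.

(Enter, Fight): Firm 1 gets 15 ≥ 8.5 from Stay out, and Firm 2 gets 8 ≥ 7.5 from Accommodate — Nash equilibrium.
(Enter, Accommodate): Firm 1 prefers Stay out (12 > 3); Firm 2 prefers Fight (8 > 7.5) — not an equilibrium.
(Stay out, Fight): Firm 1 prefers Enter (15 > 8.5); Firm 2 prefers Accommodate (14.5 > 9) — not an equilibrium.
(Stay out, Accommodate): Firm 1 gets 12 ≥ 3 from Enter, and Firm 2 gets 14.5 ≥ 9 from Fight — Nash equilibrium.

(Enter, Fight) and (Stay out, Accommodate)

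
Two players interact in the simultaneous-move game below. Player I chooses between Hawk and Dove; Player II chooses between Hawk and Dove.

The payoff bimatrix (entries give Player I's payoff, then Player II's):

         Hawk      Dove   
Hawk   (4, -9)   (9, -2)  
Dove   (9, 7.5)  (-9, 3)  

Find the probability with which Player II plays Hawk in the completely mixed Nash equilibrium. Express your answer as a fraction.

Let y be the probability that Player II plays Hawk. In a completely mixed equilibrium, Player I must be indifferent between Hawk and Dove.
Player I's expected payoff from Hawk is 4y + 9(1−y); from Dove it is 9y − 9(1−y).
Setting these equal: −5y + 9 = 18y − 9, so y = 18/23.

18/23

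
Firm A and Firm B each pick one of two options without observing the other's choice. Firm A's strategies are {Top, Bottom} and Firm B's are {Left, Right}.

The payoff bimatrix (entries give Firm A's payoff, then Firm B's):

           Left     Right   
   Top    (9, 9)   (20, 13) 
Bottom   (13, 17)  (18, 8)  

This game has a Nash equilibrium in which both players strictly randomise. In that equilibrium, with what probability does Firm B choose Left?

1/3

Let q be the probability that Firm B plays Left. In a completely mixed equilibrium, Firm A must be indifferent between Top and Bottom.
Firm A's expected payoff from Top is 9q + 20(1−q); from Bottom it is 13q + 18(1−q).
Setting these equal: −11q + 20 = −5q + 18, so q = 1/3.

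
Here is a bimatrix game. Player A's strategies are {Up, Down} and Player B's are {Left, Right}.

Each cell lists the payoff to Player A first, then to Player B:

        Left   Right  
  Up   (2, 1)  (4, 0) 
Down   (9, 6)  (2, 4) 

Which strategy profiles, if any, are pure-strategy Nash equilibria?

(Up, Left): Player A prefers Down (9 > 2) — not an equilibrium.
(Up, Right): Player B prefers Left (1 > 0) — not an equilibrium.
(Down, Left): Player A gets 9 ≥ 2 from Up, and Player B gets 6 ≥ 4 from Right — Nash equilibrium.
(Down, Right): Player A prefers Up (4 > 2); Player B prefers Left (6 > 4) — not an equilibrium.

(Down, Left)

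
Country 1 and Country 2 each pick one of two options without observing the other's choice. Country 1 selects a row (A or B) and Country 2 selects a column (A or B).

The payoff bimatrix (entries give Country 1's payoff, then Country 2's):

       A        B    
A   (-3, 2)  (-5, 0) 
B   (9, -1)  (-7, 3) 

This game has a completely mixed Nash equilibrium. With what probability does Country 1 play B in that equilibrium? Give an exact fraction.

1/3

Let r be the probability that Country 1 plays A. In a completely mixed equilibrium, Country 2 must be indifferent between A and B.
Country 2's expected payoff from A is 2r − (1−r); from B it is 3(1−r).
Setting these equal: 3r − 1 = −3r + 3, so r = 2/3.
Therefore Country 1 plays B with probability 1 − 2/3 = 1/3.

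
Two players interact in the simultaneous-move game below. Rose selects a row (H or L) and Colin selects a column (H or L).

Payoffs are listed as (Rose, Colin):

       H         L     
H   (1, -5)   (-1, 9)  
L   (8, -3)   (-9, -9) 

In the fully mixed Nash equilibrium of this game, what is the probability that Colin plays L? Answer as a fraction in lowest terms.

Let q be the probability that Colin plays H. In a completely mixed equilibrium, Rose must be indifferent between H and L.
Rose's expected payoff from H is q − (1−q); from L it is 8q − 9(1−q).
Setting these equal: 2q − 1 = 17q − 9, so q = 8/15.
Therefore Colin plays L with probability 1 − 8/15 = 7/15.

7/15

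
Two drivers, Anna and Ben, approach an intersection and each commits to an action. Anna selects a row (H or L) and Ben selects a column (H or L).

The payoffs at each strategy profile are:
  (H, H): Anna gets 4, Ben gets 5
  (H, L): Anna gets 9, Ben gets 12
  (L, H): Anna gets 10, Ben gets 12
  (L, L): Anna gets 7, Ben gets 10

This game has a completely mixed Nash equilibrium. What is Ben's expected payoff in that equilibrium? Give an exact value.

First find x, the probability Anna plays H, from Ben's indifference between H and L: 5x + 12(1−x) = 12x + 10(1−x), giving x = 2/9.
Since Ben is indifferent in equilibrium, Ben's expected payoff equals the payoff from either column against (2/9, 7/9). Using H: 5(2/9) + 12(7/9) = 94/9.

94/9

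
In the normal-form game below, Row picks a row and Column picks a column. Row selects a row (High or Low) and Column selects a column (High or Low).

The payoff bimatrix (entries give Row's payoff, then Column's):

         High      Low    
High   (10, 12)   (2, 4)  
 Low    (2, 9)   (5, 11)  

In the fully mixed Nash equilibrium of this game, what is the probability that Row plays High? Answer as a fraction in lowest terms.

Let r be the probability that Row plays High. In a completely mixed equilibrium, Column must be indifferent between High and Low.
Column's expected payoff from High is 12r + 9(1−r); from Low it is 4r + 11(1−r).
Setting these equal: 3r + 9 = −7r + 11, so r = 1/5.

1/5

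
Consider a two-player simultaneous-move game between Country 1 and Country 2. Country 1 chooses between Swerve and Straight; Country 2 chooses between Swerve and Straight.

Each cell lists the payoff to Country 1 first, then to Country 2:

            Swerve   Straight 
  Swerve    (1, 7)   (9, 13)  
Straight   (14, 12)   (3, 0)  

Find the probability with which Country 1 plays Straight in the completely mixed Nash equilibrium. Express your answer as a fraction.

1/3

Let p be the probability that Country 1 plays Swerve. In a completely mixed equilibrium, Country 2 must be indifferent between Swerve and Straight.
Country 2's expected payoff from Swerve is 7p + 12(1−p); from Straight it is 13p.
Setting these equal: −5p + 12 = 13p, so p = 2/3.
Therefore Country 1 plays Straight with probability 1 − 2/3 = 1/3.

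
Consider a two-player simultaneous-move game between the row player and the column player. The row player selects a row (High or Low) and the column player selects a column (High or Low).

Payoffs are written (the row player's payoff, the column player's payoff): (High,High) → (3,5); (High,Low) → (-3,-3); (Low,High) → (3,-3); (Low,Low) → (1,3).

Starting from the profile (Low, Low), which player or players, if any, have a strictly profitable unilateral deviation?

The row player at (Low, Low) earns 1; deviating to High yields -3 — not better.
The column player earns 3; deviating to High yields -3 — not better.
Neither player can strictly improve; the profile is a Nash equilibrium.

Neither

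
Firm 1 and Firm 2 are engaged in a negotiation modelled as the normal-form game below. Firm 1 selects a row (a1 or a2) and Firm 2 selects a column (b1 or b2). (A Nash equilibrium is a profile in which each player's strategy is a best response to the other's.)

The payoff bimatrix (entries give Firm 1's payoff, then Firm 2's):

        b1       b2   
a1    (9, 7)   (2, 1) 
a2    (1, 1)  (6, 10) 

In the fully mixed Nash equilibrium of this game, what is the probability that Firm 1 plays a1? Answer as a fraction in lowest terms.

Let x be the probability that Firm 1 plays a1. In a completely mixed equilibrium, Firm 2 must be indifferent between b1 and b2.
Firm 2's expected payoff from b1 is 7x + (1−x); from b2 it is x + 10(1−x).
Setting these equal: 6x + 1 = −9x + 10, so x = 3/5.

3/5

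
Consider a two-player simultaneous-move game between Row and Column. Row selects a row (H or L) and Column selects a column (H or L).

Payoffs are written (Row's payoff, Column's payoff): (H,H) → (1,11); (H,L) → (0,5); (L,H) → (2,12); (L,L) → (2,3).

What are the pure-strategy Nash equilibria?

(H, H): Row prefers L (2 > 1) — not an equilibrium.
(H, L): Row prefers L (2 > 0); Column prefers H (11 > 5) — not an equilibrium.
(L, H): Row gets 2 ≥ 1 from H, and Column gets 12 ≥ 3 from L — Nash equilibrium.
(L, L): Column prefers H (12 > 3) — not an equilibrium.

(L, H)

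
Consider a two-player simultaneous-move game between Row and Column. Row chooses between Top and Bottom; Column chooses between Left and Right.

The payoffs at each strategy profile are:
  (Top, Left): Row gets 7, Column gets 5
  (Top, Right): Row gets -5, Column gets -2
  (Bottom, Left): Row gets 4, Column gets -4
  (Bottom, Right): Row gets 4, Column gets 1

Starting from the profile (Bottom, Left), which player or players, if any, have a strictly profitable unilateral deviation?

Row at (Bottom, Left) earns 4; deviating to Top yields 7 — a strict improvement.
Column earns -4; deviating to Right yields 1 — a strict improvement.
Both Row and Column have strictly profitable deviations.

Both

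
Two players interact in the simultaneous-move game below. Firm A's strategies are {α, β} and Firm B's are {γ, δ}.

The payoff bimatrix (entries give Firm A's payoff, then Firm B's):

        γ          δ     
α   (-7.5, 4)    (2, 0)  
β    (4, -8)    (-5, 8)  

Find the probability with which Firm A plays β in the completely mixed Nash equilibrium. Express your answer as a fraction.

Let x be the probability that Firm A plays α. In a completely mixed equilibrium, Firm B must be indifferent between γ and δ.
Firm B's expected payoff from γ is 4x − 8(1−x); from δ it is 8(1−x).
Setting these equal: 12x − 8 = −8x + 8, so x = 4/5.
Therefore Firm A plays β with probability 1 − 4/5 = 1/5.

1/5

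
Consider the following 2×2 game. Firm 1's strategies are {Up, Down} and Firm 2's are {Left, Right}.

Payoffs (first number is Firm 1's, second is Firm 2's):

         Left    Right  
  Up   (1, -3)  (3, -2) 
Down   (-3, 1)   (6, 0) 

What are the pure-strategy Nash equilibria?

(Up, Left): Firm 2 prefers Right (-2 > -3) — not an equilibrium.
(Up, Right): Firm 1 prefers Down (6 > 3) — not an equilibrium.
(Down, Left): Firm 1 prefers Up (1 > -3) — not an equilibrium.
(Down, Right): Firm 2 prefers Left (1 > 0) — not an equilibrium.

none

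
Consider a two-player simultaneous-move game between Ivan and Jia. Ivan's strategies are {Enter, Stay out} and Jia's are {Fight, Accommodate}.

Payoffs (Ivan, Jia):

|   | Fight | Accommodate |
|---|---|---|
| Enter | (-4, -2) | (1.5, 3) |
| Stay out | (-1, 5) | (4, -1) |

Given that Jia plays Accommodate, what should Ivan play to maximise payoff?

Against Accommodate, Ivan earns 1.5 from Enter and 4 from Stay out.
So Stay out is the best response.

Stay out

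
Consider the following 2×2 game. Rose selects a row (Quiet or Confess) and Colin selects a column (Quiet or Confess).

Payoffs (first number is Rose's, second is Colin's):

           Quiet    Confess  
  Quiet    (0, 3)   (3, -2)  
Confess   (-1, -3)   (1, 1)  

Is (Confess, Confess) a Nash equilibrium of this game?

No

At (Confess, Confess), Rose earns 1; switching to Quiet would give 3, so Rose would deviate.
Colin earns 1; switching to Quiet would give -3, so Colin has no profitable deviation.
Since at least one player can profitably deviate, this is not a Nash equilibrium.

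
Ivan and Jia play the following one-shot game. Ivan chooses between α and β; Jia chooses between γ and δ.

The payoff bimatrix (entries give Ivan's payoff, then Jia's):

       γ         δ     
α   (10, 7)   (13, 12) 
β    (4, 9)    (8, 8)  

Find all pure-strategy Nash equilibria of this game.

(α, γ): Jia prefers δ (12 > 7) — not an equilibrium.
(α, δ): Ivan gets 13 ≥ 8 from β, and Jia gets 12 ≥ 7 from γ — Nash equilibrium.
(β, γ): Ivan prefers α (10 > 4) — not an equilibrium.
(β, δ): Ivan prefers α (13 > 8); Jia prefers γ (9 > 8) — not an equilibrium.

(α, δ)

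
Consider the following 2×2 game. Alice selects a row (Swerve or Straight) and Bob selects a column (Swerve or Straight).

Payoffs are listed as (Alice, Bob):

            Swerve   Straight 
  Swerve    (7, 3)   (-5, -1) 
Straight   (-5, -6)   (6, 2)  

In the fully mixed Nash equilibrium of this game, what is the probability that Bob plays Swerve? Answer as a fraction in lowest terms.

11/23

Let q be the probability that Bob plays Swerve. In a completely mixed equilibrium, Alice must be indifferent between Swerve and Straight.
Alice's expected payoff from Swerve is 7q − 5(1−q); from Straight it is −5q + 6(1−q).
Setting these equal: 12q − 5 = −11q + 6, so q = 11/23.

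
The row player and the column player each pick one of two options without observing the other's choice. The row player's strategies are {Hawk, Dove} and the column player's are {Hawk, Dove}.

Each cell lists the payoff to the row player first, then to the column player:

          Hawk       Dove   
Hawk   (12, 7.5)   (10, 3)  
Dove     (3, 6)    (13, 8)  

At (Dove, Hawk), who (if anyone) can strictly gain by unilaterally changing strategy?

Both

The row player at (Dove, Hawk) earns 3; deviating to Hawk yields 12 — a strict improvement.
The column player earns 6; deviating to Dove yields 8 — a strict improvement.
Both the row player and the column player have strictly profitable deviations.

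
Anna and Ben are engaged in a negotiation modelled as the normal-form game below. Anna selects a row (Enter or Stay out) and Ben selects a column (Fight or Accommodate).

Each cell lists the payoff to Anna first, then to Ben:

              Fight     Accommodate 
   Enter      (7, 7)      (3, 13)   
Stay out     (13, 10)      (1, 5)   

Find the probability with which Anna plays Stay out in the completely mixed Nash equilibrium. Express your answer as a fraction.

6/11

Let p be the probability that Anna plays Enter. In a completely mixed equilibrium, Ben must be indifferent between Fight and Accommodate.
Ben's expected payoff from Fight is 7p + 10(1−p); from Accommodate it is 13p + 5(1−p).
Setting these equal: −3p + 10 = 8p + 5, so p = 5/11.
Therefore Anna plays Stay out with probability 1 − 5/11 = 6/11.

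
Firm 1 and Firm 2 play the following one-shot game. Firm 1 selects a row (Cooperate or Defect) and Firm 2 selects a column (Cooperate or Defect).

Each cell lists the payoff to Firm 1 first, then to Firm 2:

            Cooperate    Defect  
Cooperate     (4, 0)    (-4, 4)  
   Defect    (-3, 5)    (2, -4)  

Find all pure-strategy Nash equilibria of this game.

none

(Cooperate, Cooperate): Firm 2 prefers Defect (4 > 0) — not an equilibrium.
(Cooperate, Defect): Firm 1 prefers Defect (2 > -4) — not an equilibrium.
(Defect, Cooperate): Firm 1 prefers Cooperate (4 > -3) — not an equilibrium.
(Defect, Defect): Firm 2 prefers Cooperate (5 > -4) — not an equilibrium.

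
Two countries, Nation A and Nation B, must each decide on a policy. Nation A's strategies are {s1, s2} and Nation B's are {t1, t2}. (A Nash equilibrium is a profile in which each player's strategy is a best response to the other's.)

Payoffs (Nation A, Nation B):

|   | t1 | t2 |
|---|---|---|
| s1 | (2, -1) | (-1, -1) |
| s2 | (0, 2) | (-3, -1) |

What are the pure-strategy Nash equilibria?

(s1, t1) and (s1, t2)

(s1, t1): Nation A gets 2 ≥ 0 from s2, and Nation B gets -1 ≥ -1 from t2 — Nash equilibrium.
(s1, t2): Nation A gets -1 ≥ -3 from s2, and Nation B gets -1 ≥ -1 from t1 — Nash equilibrium.
(s2, t1): Nation A prefers s1 (2 > 0) — not an equilibrium.
(s2, t2): Nation A prefers s1 (-1 > -3); Nation B prefers t1 (2 > -1) — not an equilibrium.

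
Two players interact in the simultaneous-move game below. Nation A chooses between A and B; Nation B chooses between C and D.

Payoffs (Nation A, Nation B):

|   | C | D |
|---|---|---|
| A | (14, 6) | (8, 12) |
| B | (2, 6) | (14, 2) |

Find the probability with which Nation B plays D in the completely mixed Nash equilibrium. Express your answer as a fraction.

2/3

Let c be the probability that Nation B plays C. In a completely mixed equilibrium, Nation A must be indifferent between A and B.
Nation A's expected payoff from A is 14c + 8(1−c); from B it is 2c + 14(1−c).
Setting these equal: 6c + 8 = −12c + 14, so c = 1/3.
Therefore Nation B plays D with probability 1 − 1/3 = 2/3.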